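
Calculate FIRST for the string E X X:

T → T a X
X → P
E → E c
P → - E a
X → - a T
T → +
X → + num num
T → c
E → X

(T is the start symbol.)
FIRST sets of the non-terminals involved (from the grammar, by fixed-point iteration):
  FIRST(E) = { '+', '-' }

To compute FIRST(E X X), process the symbols left to right:
Symbol E is a non-terminal. Add FIRST(E) \ {ε} = { '+', '-' }
E is not nullable (ε ∉ FIRST(E)), so stop here.
FIRST(E X X) = { '+', '-' }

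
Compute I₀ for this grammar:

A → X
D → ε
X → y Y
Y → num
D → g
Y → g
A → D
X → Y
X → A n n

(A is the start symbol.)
First, augment the grammar with A' → A
I₀ = CLOSURE({ [A' → . A] }):
  [A' → . A] has the dot before A: add [A → . X], [A → . D]
  [A → . X] has the dot before X: add [X → . y Y], [X → . Y], [X → . A n n]
  [A → . D] has the dot before D: add [D → .], [D → . g]
  [X → . Y] has the dot before Y: add [Y → . num], [Y → . g]
No further items can be added.

I₀ = { [A → . D], [A → . X], [A' → . A], [D → . g], [D → .], [X → . A n n], [X → . Y], [X → . y Y], [Y → . g], [Y → . num] }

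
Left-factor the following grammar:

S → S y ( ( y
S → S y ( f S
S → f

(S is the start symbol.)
Left-factoring transforms A → αβ₁ | αβ₂ into A → αA' and A' → β₁ | β₂
(α is the longest common prefix among the alternatives). Repeat until
no nonterminal has two alternatives with a common prefix.

Round 1: S has alternatives sharing prefix 'S y ('. Introduce S': S → S y ( S'
  Add: S' → ( y
  Add: S' → f S

No remaining common prefixes — done.

Resulting grammar:
S → S y ( S'
S' → ( y
S' → f S
S → f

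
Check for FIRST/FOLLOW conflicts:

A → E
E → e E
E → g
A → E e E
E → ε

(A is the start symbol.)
Yes. E → e E with FOLLOW(E) on { 'e' }

Nullable non-terminals: A, E.
FIRST sets used below: FIRST(E) = { 'e', 'g', ε }

A: nullable alternative(s) A → E; FOLLOW(A) = { $ }
  A → E: FIRST \ {ε} = { 'e', 'g' } — this is the only nullable alternative, skip
  A → E e E: FIRST \ {ε} = { 'e', 'g' } — disjoint from FOLLOW(A)

E: nullable alternative(s) E → ε; FOLLOW(E) = { $, 'e' }
  E → e E: FIRST \ {ε} = { 'e' } — overlaps FOLLOW(E) on { 'e' }: CONFLICT
  E → g: FIRST \ {ε} = { 'g' } — disjoint from FOLLOW(E)
  E → ε: FIRST \ {ε} = { } — this is the only nullable alternative, skip

So the grammar has 1 FIRST/FOLLOW conflict (marked CONFLICT above).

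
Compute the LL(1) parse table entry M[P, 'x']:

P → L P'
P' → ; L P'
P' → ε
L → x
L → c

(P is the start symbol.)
P → L P'

To find M[P, 'x'], we find productions for P where 'x' is in the predict set (PREDICT(N → α) = (FIRST(α) \ {ε}) ∪ (FOLLOW(N) if α ⇒* ε)).

Relevant sets:
  FIRST(L) = { 'c', 'x' }

P → L P': PREDICT = { 'c', 'x' }
  'x' is in predict set, so this production goes in M[P, 'x']

M[P, 'x'] = P → L P'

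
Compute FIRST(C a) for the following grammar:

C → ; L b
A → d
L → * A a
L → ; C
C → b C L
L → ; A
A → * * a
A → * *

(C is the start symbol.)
{ ';', 'b' }

FIRST sets of the non-terminals involved (from the grammar, by fixed-point iteration):
  FIRST(C) = { ';', 'b' }

To compute FIRST(C a), process the symbols left to right:
Symbol C is a non-terminal. Add FIRST(C) \ {ε} = { ';', 'b' }
C is not nullable (ε ∉ FIRST(C)), so stop here.
FIRST(C a) = { ';', 'b' }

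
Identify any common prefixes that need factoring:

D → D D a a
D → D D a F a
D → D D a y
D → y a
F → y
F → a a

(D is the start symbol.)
Left-factoring is needed when two productions for the same non-terminal
share a common prefix on the right-hand side.

Productions for D:
  D → D D a a
  D → D D a F a
  D → D D a y
  D → y a
Productions for F:
  F → y
  F → a a

Found common prefix 'D D a' in productions for D

Answer: Yes, D has productions with common prefix 'D D a'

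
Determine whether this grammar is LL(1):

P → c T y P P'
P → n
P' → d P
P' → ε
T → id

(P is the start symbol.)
No. Predict set conflict for P': { 'd' }

Relevant sets:
  FOLLOW(P') = { $, 'd' }

For P:
  PREDICT(P → c T y P P') = { 'c' }
  PREDICT(P → n) = { 'n' }
For P':
  PREDICT(P' → d P) = { 'd' }
  PREDICT(P' → ε) = { $, 'd' }
T has a single production, so nothing to check there.

Conflict found: Predict set conflict for P': { 'd' }
The grammar is NOT LL(1).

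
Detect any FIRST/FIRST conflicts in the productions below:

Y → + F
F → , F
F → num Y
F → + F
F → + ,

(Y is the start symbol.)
A FIRST/FIRST conflict occurs when two productions N → α and N → β for the same non-terminal have FIRST(α) ∩ FIRST(β) ≠ ∅ (with ε ∈ FIRST of a nullable right-hand side, so two nullable alternatives also conflict).

Productions for F:
  F → , F: FIRST = { ',' }
  F → num Y: FIRST = { 'num' }
  F → + F: FIRST = { '+' }
  F → + ,: FIRST = { '+' }
Y has only one production, so no FIRST/FIRST conflict is possible there.

Conflict for F: F → + F and F → + ,
  Overlap: { '+' }

Answer: Yes. F → '+' F / F → '+' ',' on { '+' }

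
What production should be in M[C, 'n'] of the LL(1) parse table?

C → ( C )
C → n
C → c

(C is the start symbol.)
To find M[C, 'n'], we find productions for C where 'n' is in the predict set (PREDICT(N → α) = (FIRST(α) \ {ε}) ∪ (FOLLOW(N) if α ⇒* ε)).

C → ( C ): PREDICT = { '(' }
C → n: PREDICT = { 'n' }
  'n' is in predict set, so this production goes in M[C, 'n']
C → c: PREDICT = { 'c' }

M[C, 'n'] = C → n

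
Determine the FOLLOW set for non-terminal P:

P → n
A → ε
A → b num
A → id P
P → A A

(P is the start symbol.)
P is the start symbol, so $ ∈ FOLLOW(P).
In A → id P: P is at the end, add FOLLOW(A)

The FOLLOW sets referred to above (computed the same way, to a fixed point):
  FOLLOW(A) = { $, 'b', 'id' }

Taking the union: FOLLOW(P) = { $, 'b', 'id' }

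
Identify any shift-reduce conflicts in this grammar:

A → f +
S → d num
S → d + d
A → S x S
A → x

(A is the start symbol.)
No shift-reduce conflicts

A shift-reduce conflict occurs when an LR(0) state has both:
  - a complete (reduce) item [A → α .] (dot at the end), and
  - a shift item [B → β . c γ] (dot before a terminal).

Augment with A' → A and build the canonical LR(0) collection (I0 = CLOSURE({[A' → . A]}), then GOTO on every symbol after a dot until no new states appear). It has 12 states:
  I0: { [A → . S x S], [A → . f +], [A → . x], [A' → . A], [S → . d + d], [S → . d num] }  — shift
  I1: { [A' → A .] }  — accept
  I2: { [A → S . x S] }  — shift
  I3: { [S → d . + d], [S → d . num] }  — shift
  I4: { [A → f . +] }  — shift
  I5: { [A → x .] }  — reduce
  I6: { [A → f + .] }  — reduce
  I7: { [S → d + . d] }  — shift
  I8: { [S → d num .] }  — reduce
  I9: { [S → d + d .] }  — reduce
  I10: { [A → S x . S], [S → . d + d], [S → . d num] }  — shift
  I11: { [A → S x S .] }  — reduce

No state contains both a complete item and a shift item.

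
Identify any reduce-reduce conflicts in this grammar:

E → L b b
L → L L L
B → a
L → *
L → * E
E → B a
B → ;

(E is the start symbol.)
A reduce-reduce conflict occurs when an LR(0) state has two complete items [A → α .] and [B → β .] — both call for a reduction, and with no lookahead the parser cannot choose between them.

Augment with E' → E and build the canonical LR(0) collection (I0 = CLOSURE({[E' → . E]}), then GOTO on every symbol after a dot until no new states appear). It has 13 states:
  I0: { [B → . ;], [B → . a], [E → . B a], [E → . L b b], [E' → . E], [L → . * E], [L → . *], [L → . L L L] }  — shift
  I1: { [B → . ;], [B → . a], [E → . B a], [E → . L b b], [L → * . E], [L → * .], [L → . * E], [L → . *], [L → . L L L] }  — shift, reduce
  I2: { [B → ; .] }  — reduce
  I3: { [E → B . a] }  — shift
  I4: { [E' → E .] }  — accept
  I5: { [E → L . b b], [L → . * E], [L → . *], [L → . L L L], [L → L . L L] }  — shift
  I6: { [B → a .] }  — reduce
  I7: { [L → . * E], [L → . *], [L → . L L L], [L → L . L L], [L → L L . L] }  — shift
  I8: { [E → L b . b] }  — shift
  I9: { [E → L b b .] }  — reduce
  I10: { [L → . * E], [L → . *], [L → . L L L], [L → L . L L], [L → L L . L], [L → L L L .] }  — shift, reduce
  I11: { [E → B a .] }  — reduce
  I12: { [L → * E .] }  — reduce

No state contains more than one complete item.

Answer: No reduce-reduce conflicts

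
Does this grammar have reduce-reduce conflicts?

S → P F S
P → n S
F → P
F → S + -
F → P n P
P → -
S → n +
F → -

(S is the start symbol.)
Yes — I7: [F → - .] vs [P → - .]

Augment with S' → S and build the canonical LR(0) collection (I0 = CLOSURE({[S' → . S]}), then GOTO on every symbol after a dot until no new states appear). It has 16 states:
  I0: { [P → . -], [P → . n S], [S → . P F S], [S → . n +], [S' → . S] }  — shift
  I1: { [P → - .] }  — reduce
  I2: { [F → . -], [F → . P n P], [F → . P], [F → . S + -], [P → . -], [P → . n S], [S → . P F S], [S → . n +], [S → P . F S] }  — shift
  I3: { [S' → S .] }  — accept
  I4: { [P → . -], [P → . n S], [P → n . S], [S → . P F S], [S → . n +], [S → n . +] }  — shift
  I5: { [S → n + .] }  — reduce
  I6: { [P → n S .] }  — reduce
  I7: { [F → - .], [P → - .] }  — 2 reduces
  I8: { [P → . -], [P → . n S], [S → . P F S], [S → . n +], [S → P F . S] }  — shift
  I9: { [F → . -], [F → . P n P], [F → . P], [F → . S + -], [F → P . n P], [F → P .], [P → . -], [P → . n S], [S → . P F S], [S → . n +], [S → P . F S] }  — shift, reduce
  I10: { [F → S . + -] }  — shift
  I11: { [F → S + . -] }  — shift
  I12: { [F → S + - .] }  — reduce
  I13: { [F → P n . P], [P → . -], [P → . n S], [P → n . S], [S → . P F S], [S → . n +], [S → n . +] }  — shift
  I14: { [F → . -], [F → . P n P], [F → . P], [F → . S + -], [F → P n P .], [P → . -], [P → . n S], [S → . P F S], [S → . n +], [S → P . F S] }  — shift, reduce
  I15: { [S → P F S .] }  — reduce

I7 contains complete items [F → - .], [P → - .] — reduce-reduce conflict.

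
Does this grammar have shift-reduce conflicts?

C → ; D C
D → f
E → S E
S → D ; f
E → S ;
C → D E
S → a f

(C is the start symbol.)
No shift-reduce conflicts

Augment with C' → C and build the canonical LR(0) collection (I0 = CLOSURE({[C' → . C]}), then GOTO on every symbol after a dot until no new states appear). It has 16 states:
  I0: { [C → . ; D C], [C → . D E], [C' → . C], [D → . f] }  — shift
  I1: { [C → ; . D C], [D → . f] }  — shift
  I2: { [C' → C .] }  — accept
  I3: { [C → D . E], [D → . f], [E → . S ;], [E → . S E], [S → . D ; f], [S → . a f] }  — shift
  I4: { [D → f .] }  — reduce
  I5: { [S → D . ; f] }  — shift
  I6: { [C → D E .] }  — reduce
  I7: { [D → . f], [E → . S ;], [E → . S E], [E → S . ;], [E → S . E], [S → . D ; f], [S → . a f] }  — shift
  I8: { [S → a . f] }  — shift
  I9: { [S → a f .] }  — reduce
  I10: { [E → S ; .] }  — reduce
  I11: { [E → S E .] }  — reduce
  I12: { [S → D ; . f] }  — shift
  I13: { [S → D ; f .] }  — reduce
  I14: { [C → . ; D C], [C → . D E], [C → ; D . C], [D → . f] }  — shift
  I15: { [C → ; D C .] }  — reduce

No state contains both a complete item and a shift item.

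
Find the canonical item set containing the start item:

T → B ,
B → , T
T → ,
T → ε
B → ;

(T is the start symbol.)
First, augment the grammar with T' → T
I₀ = CLOSURE({ [T' → . T] }):
  [T' → . T] has the dot before T: add [T → . B ,], [T → . ,], [T → .]
  [T → . B ,] has the dot before B: add [B → . , T], [B → . ;]
No further items can be added.

I₀ = { [B → . , T], [B → . ;], [T → . ,], [T → . B ,], [T → .], [T' → . T] }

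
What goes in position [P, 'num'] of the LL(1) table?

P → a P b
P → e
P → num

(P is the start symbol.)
To find M[P, 'num'], we find productions for P where 'num' is in the predict set (PREDICT(N → α) = (FIRST(α) \ {ε}) ∪ (FOLLOW(N) if α ⇒* ε)).

P → a P b: PREDICT = { 'a' }
P → e: PREDICT = { 'e' }
P → num: PREDICT = { 'num' }
  'num' is in predict set, so this production goes in M[P, 'num']

M[P, 'num'] = P → num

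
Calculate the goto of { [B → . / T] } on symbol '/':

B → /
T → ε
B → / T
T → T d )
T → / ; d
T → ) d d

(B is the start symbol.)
GOTO(I, '/') = CLOSURE({ [A → αX.β] : [A → α.Xβ] ∈ I, X = '/' })

Items with dot before '/', with the dot advanced:
  [B → . / T] → [B → / . T]
Closure of the advanced items:
  [B → / . T] has the dot before T: add [T → .], [T → . T d )], [T → . / ; d], [T → . ) d d]

GOTO = { [B → / . T], [T → . ) d d], [T → . / ; d], [T → . T d )], [T → .] }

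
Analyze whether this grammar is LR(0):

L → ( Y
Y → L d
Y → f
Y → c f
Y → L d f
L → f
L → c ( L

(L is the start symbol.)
A grammar is LR(0) if no state in the canonical LR(0) collection has:
  - both a shift item (dot before a terminal) and a complete item (shift-reduce conflict), or
  - two or more complete items (reduce-reduce conflict; the accept item [L' → L .] counts as a complete item here).

Augment with L' → L and build the canonical LR(0) collection (I0 = CLOSURE({[L' → . L]}), then GOTO on every symbol after a dot until no new states appear). It has 14 states:
  I0: { [L → . ( Y], [L → . c ( L], [L → . f], [L' → . L] }  — shift
  I1: { [L → ( . Y], [L → . ( Y], [L → . c ( L], [L → . f], [Y → . L d f], [Y → . L d], [Y → . c f], [Y → . f] }  — shift
  I2: { [L' → L .] }  — accept
  I3: { [L → c . ( L] }  — shift
  I4: { [L → f .] }  — reduce
  I5: { [L → . ( Y], [L → . c ( L], [L → . f], [L → c ( . L] }  — shift
  I6: { [L → c ( L .] }  — reduce
  I7: { [Y → L . d f], [Y → L . d] }  — shift
  I8: { [L → ( Y .] }  — reduce
  I9: { [L → c . ( L], [Y → c . f] }  — shift
  I10: { [L → f .], [Y → f .] }  — 2 reduces
  I11: { [Y → c f .] }  — reduce
  I12: { [Y → L d . f], [Y → L d .] }  — shift, reduce
  I13: { [Y → L d f .] }  — reduce

Conflict in state I10:
  Reduce-reduce conflict: [L → f .] and [Y → f .]
So the grammar is NOT LR(0).

Answer: No. Reduce-reduce conflict: [L → f .] and [Y → f .]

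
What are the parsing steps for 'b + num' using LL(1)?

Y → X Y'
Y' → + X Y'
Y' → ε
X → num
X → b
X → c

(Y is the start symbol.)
Stack is shown with the top on the left.

Stack     Input      Action
---------------------------
Y $       b + num $  output Y → X Y'
X Y' $    b + num $  output X → b
b Y' $    b + num $  match 'b'
Y' $      + num $    output Y' → + X Y'
+ X Y' $  + num $    match '+'
X Y' $    num $      output X → num
num Y' $  num $      match 'num'
Y' $      $          output Y' → ε
$         $          accept

The string is accepted.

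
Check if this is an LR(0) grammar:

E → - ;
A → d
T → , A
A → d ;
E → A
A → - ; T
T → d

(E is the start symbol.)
No. Shift-reduce conflict between [A → d .] and [A → d . ;]

Augment with E' → E and build the canonical LR(0) collection (I0 = CLOSURE({[E' → . E]}), then GOTO on every symbol after a dot until no new states appear). It has 13 states:
  I0: { [A → . - ; T], [A → . d ;], [A → . d], [E → . - ;], [E → . A], [E' → . E] }  — shift
  I1: { [A → - . ; T], [E → - . ;] }  — shift
  I2: { [E → A .] }  — reduce
  I3: { [E' → E .] }  — accept
  I4: { [A → d . ;], [A → d .] }  — shift, reduce
  I5: { [A → d ; .] }  — reduce
  I6: { [A → - ; . T], [E → - ; .], [T → . , A], [T → . d] }  — shift, reduce
  I7: { [A → . - ; T], [A → . d ;], [A → . d], [T → , . A] }  — shift
  I8: { [A → - ; T .] }  — reduce
  I9: { [T → d .] }  — reduce
  I10: { [A → - . ; T] }  — shift
  I11: { [T → , A .] }  — reduce
  I12: { [A → - ; . T], [T → . , A], [T → . d] }  — shift

Conflict in state I4:
  Shift-reduce conflict between [A → d .] and [A → d . ;]
So the grammar is NOT LR(0).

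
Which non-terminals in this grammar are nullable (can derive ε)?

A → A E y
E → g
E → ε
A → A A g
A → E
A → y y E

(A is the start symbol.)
ε-productions: E → ε
So E is immediately nullable.
A → E: every symbol on the right is nullable, so A is nullable too.
Every non-terminal is now nullable.
Nullable = { 'A', 'E' }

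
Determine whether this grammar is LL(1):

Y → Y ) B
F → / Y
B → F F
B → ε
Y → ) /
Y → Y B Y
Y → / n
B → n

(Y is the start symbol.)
A grammar is LL(1) if for each non-terminal N with multiple productions, the predict sets of those productions are pairwise disjoint, where PREDICT(N → α) = (FIRST(α) \ {ε}) ∪ (FOLLOW(N) if α ⇒* ε).

Relevant sets:
  FIRST(Y) = { ')', '/' }
  FIRST(F) = { '/' }
  FOLLOW(B) = { $, ')', '/', 'n' }

For Y:
  PREDICT(Y → Y ')' B) = { ')', '/' }
  PREDICT(Y → ')' '/') = { ')' }
  PREDICT(Y → Y B Y) = { ')', '/' }
  PREDICT(Y → '/' n) = { '/' }
For B:
  PREDICT(B → F F) = { '/' }
  PREDICT(B → ε) = { $, ')', '/', 'n' }
  PREDICT(B → n) = { 'n' }
F has a single production, so nothing to check there.

Conflict found: Predict set conflict for Y: { ')' }
The grammar is NOT LL(1).

Answer: No. Predict set conflict for Y: { ')' }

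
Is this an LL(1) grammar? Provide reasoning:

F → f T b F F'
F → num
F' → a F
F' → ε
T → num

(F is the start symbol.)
Relevant sets:
  FOLLOW(F') = { $, 'a' }

For F:
  PREDICT(F → f T b F F') = { 'f' }
  PREDICT(F → num) = { 'num' }
For F':
  PREDICT(F' → a F) = { 'a' }
  PREDICT(F' → ε) = { $, 'a' }
T has a single production, so nothing to check there.

Conflict found: Predict set conflict for F': { 'a' }
The grammar is NOT LL(1).

Answer: No. Predict set conflict for F': { 'a' }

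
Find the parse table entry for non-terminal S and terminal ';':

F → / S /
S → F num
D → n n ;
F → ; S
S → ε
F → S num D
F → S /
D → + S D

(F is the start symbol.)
S → F num

To find M[S, ';'], we find productions for S where ';' is in the predict set (PREDICT(N → α) = (FIRST(α) \ {ε}) ∪ (FOLLOW(N) if α ⇒* ε)).

Relevant sets:
  FIRST(F) = { '/', ';', 'num' }
  FOLLOW(S) = { $, '+', '/', 'n', 'num' }

S → F num: PREDICT = { '/', ';', 'num' }
  ';' is in predict set, so this production goes in M[S, ';']
S → ε: PREDICT = { $, '+', '/', 'n', 'num' }

M[S, ';'] = S → F num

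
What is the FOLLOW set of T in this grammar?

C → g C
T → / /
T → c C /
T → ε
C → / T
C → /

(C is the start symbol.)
{ $, '/' }

To compute FOLLOW(T), find every occurrence of T on a right-hand side N → α T β: add FIRST(β) \ {ε}, and if β is empty or nullable also add FOLLOW(N). Iterate to a fixed point.

In C → / T: T is at the end, add FOLLOW(C)

The FOLLOW sets referred to above (computed the same way, to a fixed point):
  FOLLOW(C) = { $, '/' }

Taking the union: FOLLOW(T) = { $, '/' }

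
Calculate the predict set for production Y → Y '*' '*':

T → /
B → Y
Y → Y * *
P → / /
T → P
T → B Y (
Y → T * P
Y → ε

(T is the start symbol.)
{ '(', '*', '/' }

PREDICT(Y → Y '*' '*') = (FIRST(RHS) \ {ε}) ∪ (FOLLOW(Y) if ε ∈ FIRST(RHS), i.e. RHS ⇒* ε)
FIRST(Y) = { '(', '*', '/', ε }
FIRST(Y '*' '*') = { '(', '*', '/' }
ε ∉ FIRST(Y '*' '*'), so FOLLOW(Y) is not added.
PREDICT(Y → Y '*' '*') = { '(', '*', '/' }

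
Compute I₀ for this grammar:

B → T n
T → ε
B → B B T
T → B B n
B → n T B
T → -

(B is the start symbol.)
{ [B → . B B T], [B → . T n], [B → . n T B], [B' → . B], [T → . -], [T → . B B n], [T → .] }

First, augment the grammar with B' → B
I₀ = CLOSURE({ [B' → . B] }):
  [B' → . B] has the dot before B: add [B → . T n], [B → . B B T], [B → . n T B]
  [B → . T n] has the dot before T: add [T → .], [T → . B B n], [T → . -]
No further items can be added.

I₀ = { [B → . B B T], [B → . T n], [B → . n T B], [B' → . B], [T → . -], [T → . B B n], [T → .] }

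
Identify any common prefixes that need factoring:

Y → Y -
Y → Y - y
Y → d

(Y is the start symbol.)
Left-factoring is needed when two productions for the same non-terminal
share a common prefix on the right-hand side.

Productions for Y:
  Y → Y -
  Y → Y - y
  Y → d

Found common prefix 'Y -' in productions for Y

Answer: Yes, Y has productions with common prefix 'Y -'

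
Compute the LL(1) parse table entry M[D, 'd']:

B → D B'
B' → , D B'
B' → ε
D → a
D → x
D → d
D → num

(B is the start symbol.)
To find M[D, 'd'], we find productions for D where 'd' is in the predict set (PREDICT(N → α) = (FIRST(α) \ {ε}) ∪ (FOLLOW(N) if α ⇒* ε)).

D → a: PREDICT = { 'a' }
D → x: PREDICT = { 'x' }
D → d: PREDICT = { 'd' }
  'd' is in predict set, so this production goes in M[D, 'd']
D → num: PREDICT = { 'num' }

M[D, 'd'] = D → d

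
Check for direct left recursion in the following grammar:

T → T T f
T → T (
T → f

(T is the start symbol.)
Yes, T is left-recursive

T → T T f: LEFT RECURSIVE (starts with T)
T → T (: LEFT RECURSIVE (starts with T)
T → f: starts with f

The grammar has direct left recursion on: T.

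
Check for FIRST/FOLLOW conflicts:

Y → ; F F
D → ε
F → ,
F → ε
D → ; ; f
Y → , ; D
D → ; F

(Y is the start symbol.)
Nullable non-terminals: D, F.

D: nullable alternative(s) D → ε; FOLLOW(D) = { $ }
  D → ε: FIRST \ {ε} = { } — this is the only nullable alternative, skip
  D → ; ; f: FIRST \ {ε} = { ';' } — disjoint from FOLLOW(D)
  D → ; F: FIRST \ {ε} = { ';' } — disjoint from FOLLOW(D)

F: nullable alternative(s) F → ε; FOLLOW(F) = { $, ',' }
  F → ,: FIRST \ {ε} = { ',' } — overlaps FOLLOW(F) on { ',' }: CONFLICT
  F → ε: FIRST \ {ε} = { } — this is the only nullable alternative, skip

Y has no nullable alternative, so no FIRST/FOLLOW check is needed there.

So the grammar has 1 FIRST/FOLLOW conflict (marked CONFLICT above).

Answer: Yes. F → ',' with FOLLOW(F) on { ',' }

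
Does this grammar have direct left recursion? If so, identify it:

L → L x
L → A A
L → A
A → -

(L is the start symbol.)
Yes, L is left-recursive

L → L x: LEFT RECURSIVE (starts with L)
L → A A: starts with A
L → A: starts with A
A → -: starts with '-'

The grammar has direct left recursion on: L.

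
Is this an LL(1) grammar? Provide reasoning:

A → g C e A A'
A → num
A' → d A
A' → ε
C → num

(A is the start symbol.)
A grammar is LL(1) if for each non-terminal N with multiple productions, the predict sets of those productions are pairwise disjoint, where PREDICT(N → α) = (FIRST(α) \ {ε}) ∪ (FOLLOW(N) if α ⇒* ε).

Relevant sets:
  FOLLOW(A') = { $, 'd' }

For A:
  PREDICT(A → g C e A A') = { 'g' }
  PREDICT(A → num) = { 'num' }
For A':
  PREDICT(A' → d A) = { 'd' }
  PREDICT(A' → ε) = { $, 'd' }
C has a single production, so nothing to check there.

Conflict found: Predict set conflict for A': { 'd' }
The grammar is NOT LL(1).

Answer: No. Predict set conflict for A': { 'd' }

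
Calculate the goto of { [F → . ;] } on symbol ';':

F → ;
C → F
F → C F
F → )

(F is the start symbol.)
{ [F → ; .] }

GOTO(I, ';') = CLOSURE({ [A → αX.β] : [A → α.Xβ] ∈ I, X = ';' })

Items with dot before ';', with the dot advanced:
  [F → . ;] → [F → ; .]
Closure adds nothing (no advanced item has the dot before a non-terminal).

GOTO = { [F → ; .] }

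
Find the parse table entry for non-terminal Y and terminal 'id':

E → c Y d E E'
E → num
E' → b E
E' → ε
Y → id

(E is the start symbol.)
To find M[Y, 'id'], we find productions for Y where 'id' is in the predict set (PREDICT(N → α) = (FIRST(α) \ {ε}) ∪ (FOLLOW(N) if α ⇒* ε)).

Y → id: PREDICT = { 'id' }
  'id' is in predict set, so this production goes in M[Y, 'id']

M[Y, 'id'] = Y → id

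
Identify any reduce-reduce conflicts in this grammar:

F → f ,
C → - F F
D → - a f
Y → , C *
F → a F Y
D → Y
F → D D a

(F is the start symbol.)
A reduce-reduce conflict occurs when an LR(0) state has two complete items [A → α .] and [B → β .] — both call for a reduction, and with no lookahead the parser cannot choose between them.

Augment with F' → F and build the canonical LR(0) collection (I0 = CLOSURE({[F' → . F]}), then GOTO on every symbol after a dot until no new states appear). It has 20 states:
  I0: { [D → . - a f], [D → . Y], [F → . D D a], [F → . a F Y], [F → . f ,], [F' → . F], [Y → . , C *] }  — shift
  I1: { [C → . - F F], [Y → , . C *] }  — shift
  I2: { [D → - . a f] }  — shift
  I3: { [D → . - a f], [D → . Y], [F → D . D a], [Y → . , C *] }  — shift
  I4: { [F' → F .] }  — accept
  I5: { [D → Y .] }  — reduce
  I6: { [D → . - a f], [D → . Y], [F → . D D a], [F → . a F Y], [F → . f ,], [F → a . F Y], [Y → . , C *] }  — shift
  I7: { [F → f . ,] }  — shift
  I8: { [F → f , .] }  — reduce
  I9: { [F → a F . Y], [Y → . , C *] }  — shift
  I10: { [F → a F Y .] }  — reduce
  I11: { [F → D D . a] }  — shift
  I12: { [F → D D a .] }  — reduce
  I13: { [D → - a . f] }  — shift
  I14: { [D → - a f .] }  — reduce
  I15: { [C → - . F F], [D → . - a f], [D → . Y], [F → . D D a], [F → . a F Y], [F → . f ,], [Y → . , C *] }  — shift
  I16: { [Y → , C . *] }  — shift
  I17: { [Y → , C * .] }  — reduce
  I18: { [C → - F . F], [D → . - a f], [D → . Y], [F → . D D a], [F → . a F Y], [F → . f ,], [Y → . , C *] }  — shift
  I19: { [C → - F F .] }  — reduce

No state contains more than one complete item.

Answer: No reduce-reduce conflicts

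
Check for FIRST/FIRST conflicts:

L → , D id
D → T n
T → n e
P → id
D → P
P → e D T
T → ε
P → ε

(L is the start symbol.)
No FIRST/FIRST conflicts.

FIRST sets of the non-terminals at (or reachable through a nullable prefix from) the front of some alternative:
  FIRST(T) = { 'n', ε }
  FIRST(P) = { 'e', 'id', ε }

Productions for D:
  D → T n: FIRST = { 'n' }
  D → P: FIRST = { 'e', 'id', ε }
Productions for T:
  T → n e: FIRST = { 'n' }
  T → ε: FIRST = { ε }
Productions for P:
  P → id: FIRST = { 'id' }
  P → e D T: FIRST = { 'e' }
  P → ε: FIRST = { ε }
L has only one production, so no FIRST/FIRST conflict is possible there.

All alternatives of each non-terminal have pairwise disjoint FIRST sets.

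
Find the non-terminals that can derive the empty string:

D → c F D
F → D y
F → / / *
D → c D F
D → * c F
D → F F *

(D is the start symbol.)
A non-terminal is nullable if it can derive ε (the empty string): either it has an ε-production, or it has a production whose right-hand side consists entirely of nullable non-terminals.

There are no ε-productions, so no non-terminal can derive ε.
No non-terminals are nullable.

Answer: None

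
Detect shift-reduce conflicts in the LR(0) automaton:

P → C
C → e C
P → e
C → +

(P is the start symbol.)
A shift-reduce conflict occurs when an LR(0) state has both:
  - a complete (reduce) item [A → α .] (dot at the end), and
  - a shift item [B → β . c γ] (dot before a terminal).

Augment with P' → P and build the canonical LR(0) collection (I0 = CLOSURE({[P' → . P]}), then GOTO on every symbol after a dot until no new states appear). It has 7 states:
  I0: { [C → . +], [C → . e C], [P → . C], [P → . e], [P' → . P] }  — shift
  I1: { [C → + .] }  — reduce
  I2: { [P → C .] }  — reduce
  I3: { [P' → P .] }  — accept
  I4: { [C → . +], [C → . e C], [C → e . C], [P → e .] }  — shift, reduce
  I5: { [C → e C .] }  — reduce
  I6: { [C → . +], [C → . e C], [C → e . C] }  — shift

I4 contains reduce item [P → e .] and shift items [C → . +], [C → . e C] — shift-reduce conflict.

Answer: Yes — I4: [P → e .] vs [C → . +]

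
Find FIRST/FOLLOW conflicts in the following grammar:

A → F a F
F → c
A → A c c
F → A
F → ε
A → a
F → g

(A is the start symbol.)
Yes. F → c with FOLLOW(F) on { 'c' }; F → A with FOLLOW(F) on { 'a', 'c' }

Nullable non-terminals: F.
FIRST sets used below: FIRST(A) = { 'a', 'c', 'g' }

F: nullable alternative(s) F → ε; FOLLOW(F) = { $, 'a', 'c' }
  F → c: FIRST \ {ε} = { 'c' } — overlaps FOLLOW(F) on { 'c' }: CONFLICT
  F → A: FIRST \ {ε} = { 'a', 'c', 'g' } — overlaps FOLLOW(F) on { 'a', 'c' }: CONFLICT
  F → ε: FIRST \ {ε} = { } — this is the only nullable alternative, skip
  F → g: FIRST \ {ε} = { 'g' } — disjoint from FOLLOW(F)

A has no nullable alternative, so no FIRST/FOLLOW check is needed there.

So the grammar has 2 FIRST/FOLLOW conflicts (marked CONFLICT above).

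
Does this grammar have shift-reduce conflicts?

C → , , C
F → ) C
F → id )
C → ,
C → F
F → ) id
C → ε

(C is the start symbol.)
Yes — I0: [C → .] vs [C → . ,]; I1: [C → .] vs [C → . ,]; I2: [C → , .] vs [C → , . , C]; I7: [C → .] vs [C → . ,]; I10: [F → ) id .] vs [F → id . )]

Augment with C' → C and build the canonical LR(0) collection (I0 = CLOSURE({[C' → . C]}), then GOTO on every symbol after a dot until no new states appear). It has 11 states:
  I0: { [C → . , , C], [C → . ,], [C → . F], [C → .], [C' → . C], [F → . ) C], [F → . ) id], [F → . id )] }  — shift, reduce
  I1: { [C → . , , C], [C → . ,], [C → . F], [C → .], [F → ) . C], [F → ) . id], [F → . ) C], [F → . ) id], [F → . id )] }  — shift, reduce
  I2: { [C → , . , C], [C → , .] }  — shift, reduce
  I3: { [C' → C .] }  — accept
  I4: { [C → F .] }  — reduce
  I5: { [F → id . )] }  — shift
  I6: { [F → id ) .] }  — reduce
  I7: { [C → , , . C], [C → . , , C], [C → . ,], [C → . F], [C → .], [F → . ) C], [F → . ) id], [F → . id )] }  — shift, reduce
  I8: { [C → , , C .] }  — reduce
  I9: { [F → ) C .] }  — reduce
  I10: { [F → ) id .], [F → id . )] }  — shift, reduce

I0 contains reduce item [C → .] and shift items [C → . ,], [C → . , , C], [F → . ) C], [F → . ) id], [F → . id )] — shift-reduce conflict.
I1 contains reduce item [C → .] and shift items [C → . ,], [C → . , , C], [F → . ) C], [F → . ) id], [F → ) . id], [F → . id )] — shift-reduce conflict.
I2 contains reduce item [C → , .] and shift item [C → , . , C] — shift-reduce conflict.
I7 contains reduce item [C → .] and shift items [C → . ,], [C → . , , C], [F → . ) C], [F → . ) id], [F → . id )] — shift-reduce conflict.
I10 contains reduce item [F → ) id .] and shift item [F → id . )] — shift-reduce conflict.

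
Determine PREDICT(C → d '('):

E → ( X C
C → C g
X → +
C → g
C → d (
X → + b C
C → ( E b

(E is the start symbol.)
{ 'd' }

PREDICT(C → d '(') = (FIRST(RHS) \ {ε}) ∪ (FOLLOW(C) if ε ∈ FIRST(RHS), i.e. RHS ⇒* ε)
FIRST(d '(') = { 'd' }
ε ∉ FIRST(d '('), so FOLLOW(C) is not added.
PREDICT(C → d '(') = { 'd' }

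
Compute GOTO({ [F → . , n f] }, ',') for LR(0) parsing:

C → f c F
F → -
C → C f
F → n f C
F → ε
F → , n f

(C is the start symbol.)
GOTO(I, ',') = CLOSURE({ [A → αX.β] : [A → α.Xβ] ∈ I, X = ',' })

Items with dot before ',', with the dot advanced:
  [F → . , n f] → [F → , . n f]
Closure adds nothing (no advanced item has the dot before a non-terminal).

GOTO = { [F → , . n f] }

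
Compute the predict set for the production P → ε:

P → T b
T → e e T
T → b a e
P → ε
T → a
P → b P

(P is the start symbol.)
{ $ }

PREDICT(P → ε) = (FIRST(RHS) \ {ε}) ∪ (FOLLOW(P) if ε ∈ FIRST(RHS), i.e. RHS ⇒* ε)
The right-hand side is ε (FIRST(ε) = { ε }), so the predict set is FOLLOW(P) = { $ }
PREDICT(P → ε) = { $ }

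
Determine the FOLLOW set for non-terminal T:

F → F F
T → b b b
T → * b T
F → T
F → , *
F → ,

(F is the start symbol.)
To compute FOLLOW(T), find every occurrence of T on a right-hand side N → α T β: add FIRST(β) \ {ε}, and if β is empty or nullable also add FOLLOW(N). Iterate to a fixed point.

In T → * b T: T is at the end; this adds FOLLOW(T) to itself — nothing new
In F → T: T is at the end, add FOLLOW(F)

The FOLLOW sets referred to above (computed the same way, to a fixed point):
  FOLLOW(F) = { $, '*', ',', 'b' }

Taking the union: FOLLOW(T) = { $, '*', ',', 'b' }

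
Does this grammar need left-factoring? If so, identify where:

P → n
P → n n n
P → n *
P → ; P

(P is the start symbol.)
Yes, P has productions with common prefix 'n'

Left-factoring is needed when two productions for the same non-terminal
share a common prefix on the right-hand side.

Productions for P:
  P → n
  P → n n n
  P → n *
  P → ; P

Found common prefix 'n' in productions for P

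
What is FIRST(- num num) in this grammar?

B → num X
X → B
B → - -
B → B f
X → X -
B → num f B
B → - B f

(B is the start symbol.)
To compute FIRST(- num num), process the symbols left to right:
Symbol - is a terminal. Add '-' and stop.
FIRST(- num num) = { '-' }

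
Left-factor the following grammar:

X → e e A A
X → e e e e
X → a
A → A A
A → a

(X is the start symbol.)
X → e e X'
X' → A A
X' → e e
X → a
A → A A
A → a

Left-factoring transforms A → αβ₁ | αβ₂ into A → αA' and A' → β₁ | β₂
(α is the longest common prefix among the alternatives). Repeat until
no nonterminal has two alternatives with a common prefix.

Round 1: X has alternatives sharing prefix 'e e'. Introduce X': X → e e X'
  Add: X' → A A
  Add: X' → e e

No remaining common prefixes — done.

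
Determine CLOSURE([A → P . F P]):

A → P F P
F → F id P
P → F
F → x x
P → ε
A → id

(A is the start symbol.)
{ [A → P . F P], [F → . F id P], [F → . x x] }

To compute CLOSURE, for each item [A → α.Bβ] where B is a non-terminal, add [B → .γ] for all productions B → γ; repeat for the newly added items until nothing changes.

Start with: [A → P . F P]
  [A → P . F P] has the dot before F: add [F → . F id P], [F → . x x]
No further items can be added.

CLOSURE = { [A → P . F P], [F → . F id P], [F → . x x] }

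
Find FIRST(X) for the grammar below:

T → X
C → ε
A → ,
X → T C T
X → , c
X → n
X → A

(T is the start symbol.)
{ ',', 'n' }

To compute FIRST(X), examine every production with X on the left-hand side, reading each right-hand side left to right until a non-nullable symbol is reached.

FIRST sets of the other non-terminals involved (by the same procedure, iterated to a fixed point):
  FIRST(T) = { ',', 'n' }
  FIRST(A) = { ',' }

From X → T C T:
  - T is a non-terminal: add FIRST(T) \ {ε} = { ',', 'n' }
    T is not nullable, so stop
From X → , c:
  - ',' is a terminal: add ',' and stop
From X → n:
  - n is a terminal: add 'n' and stop
From X → A:
  - A is a non-terminal: add FIRST(A) \ {ε} = { ',' }
    A is not nullable, so stop

Collecting: FIRST(X) = { ',', 'n' }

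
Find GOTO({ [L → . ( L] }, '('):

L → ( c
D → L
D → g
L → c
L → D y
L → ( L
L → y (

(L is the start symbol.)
{ [D → . L], [D → . g], [L → ( . L], [L → . ( L], [L → . ( c], [L → . D y], [L → . c], [L → . y (] }

GOTO(I, '(') = CLOSURE({ [A → αX.β] : [A → α.Xβ] ∈ I, X = '(' })

Items with dot before '(', with the dot advanced:
  [L → . ( L] → [L → ( . L]
Closure of the advanced items:
  [L → ( . L] has the dot before L: add [L → . ( c], [L → . c], [L → . D y], [L → . ( L], [L → . y (]
  [L → . D y] has the dot before D: add [D → . L], [D → . g]

GOTO = { [D → . L], [D → . g], [L → ( . L], [L → . ( L], [L → . ( c], [L → . D y], [L → . c], [L → . y (] }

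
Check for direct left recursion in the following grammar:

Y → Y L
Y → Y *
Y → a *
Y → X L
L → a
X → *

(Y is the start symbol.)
Y → Y L: LEFT RECURSIVE (starts with Y)
Y → Y *: LEFT RECURSIVE (starts with Y)
Y → a *: starts with a
Y → X L: starts with X
L → a: starts with a
X → *: starts with '*'

The grammar has direct left recursion on: Y.

Answer: Yes, Y is left-recursive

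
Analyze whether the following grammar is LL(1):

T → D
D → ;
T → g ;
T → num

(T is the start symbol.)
A grammar is LL(1) if for each non-terminal N with multiple productions, the predict sets of those productions are pairwise disjoint, where PREDICT(N → α) = (FIRST(α) \ {ε}) ∪ (FOLLOW(N) if α ⇒* ε).

Relevant sets:
  FIRST(D) = { ';' }

For T:
  PREDICT(T → D) = { ';' }
  PREDICT(T → g ';') = { 'g' }
  PREDICT(T → num) = { 'num' }
D has a single production, so nothing to check there.

All predict sets are disjoint. The grammar IS LL(1).

Answer: Yes, the grammar is LL(1).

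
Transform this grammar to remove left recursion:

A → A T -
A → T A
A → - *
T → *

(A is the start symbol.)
A is directly left-recursive. The standard transformation for
  A → A α₁ | ... | A α_m | β₁ | ... | β_n
is
  A  → β₁ A' | ... | β_n A'
  A' → α₁ A' | ... | α_m A' | ε

A → T A becomes A → T A A'
A → - * becomes A → - * A'
A → A T - becomes A' → T - A'
Add A' → ε

Productions for other non-terminals are unchanged:
  T → *

Resulting grammar:
A → T A A'
A → - * A'
A' → T - A'
A' → ε
T → *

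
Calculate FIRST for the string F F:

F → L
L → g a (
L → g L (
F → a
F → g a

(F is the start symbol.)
FIRST sets of the non-terminals involved (from the grammar, by fixed-point iteration):
  FIRST(F) = { 'a', 'g' }

To compute FIRST(F F), process the symbols left to right:
Symbol F is a non-terminal. Add FIRST(F) \ {ε} = { 'a', 'g' }
F is not nullable (ε ∉ FIRST(F)), so stop here.
FIRST(F F) = { 'a', 'g' }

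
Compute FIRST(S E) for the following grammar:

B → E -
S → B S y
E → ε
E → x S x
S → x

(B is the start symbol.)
FIRST sets of the non-terminals involved (from the grammar, by fixed-point iteration):
  FIRST(S) = { '-', 'x' }

To compute FIRST(S E), process the symbols left to right:
Symbol S is a non-terminal. Add FIRST(S) \ {ε} = { '-', 'x' }
S is not nullable (ε ∉ FIRST(S)), so stop here.
FIRST(S E) = { '-', 'x' }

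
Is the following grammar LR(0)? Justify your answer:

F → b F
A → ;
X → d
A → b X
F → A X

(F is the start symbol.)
Augment with F' → F and build the canonical LR(0) collection (I0 = CLOSURE({[F' → . F]}), then GOTO on every symbol after a dot until no new states appear). It has 9 states:
  I0: { [A → . ;], [A → . b X], [F → . A X], [F → . b F], [F' → . F] }  — shift
  I1: { [A → ; .] }  — reduce
  I2: { [F → A . X], [X → . d] }  — shift
  I3: { [F' → F .] }  — accept
  I4: { [A → . ;], [A → . b X], [A → b . X], [F → . A X], [F → . b F], [F → b . F], [X → . d] }  — shift
  I5: { [F → b F .] }  — reduce
  I6: { [A → b X .] }  — reduce
  I7: { [X → d .] }  — reduce
  I8: { [F → A X .] }  — reduce

Every state is either a pure shift/goto state or contains exactly one complete item and nothing to shift — no conflicts. The grammar is LR(0).

Answer: Yes, the grammar is LR(0)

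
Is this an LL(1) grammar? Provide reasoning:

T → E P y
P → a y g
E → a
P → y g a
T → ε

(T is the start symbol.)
Yes, the grammar is LL(1).

A grammar is LL(1) if for each non-terminal N with multiple productions, the predict sets of those productions are pairwise disjoint, where PREDICT(N → α) = (FIRST(α) \ {ε}) ∪ (FOLLOW(N) if α ⇒* ε).

Relevant sets:
  FIRST(E) = { 'a' }
  FOLLOW(T) = { $ }

For T:
  PREDICT(T → E P y) = { 'a' }
  PREDICT(T → ε) = { $ }
For P:
  PREDICT(P → a y g) = { 'a' }
  PREDICT(P → y g a) = { 'y' }
E has a single production, so nothing to check there.

All predict sets are disjoint. The grammar IS LL(1).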